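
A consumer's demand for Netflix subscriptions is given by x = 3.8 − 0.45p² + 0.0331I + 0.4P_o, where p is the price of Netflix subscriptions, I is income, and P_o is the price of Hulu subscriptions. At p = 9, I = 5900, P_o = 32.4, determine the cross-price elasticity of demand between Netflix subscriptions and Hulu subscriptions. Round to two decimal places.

0.07

Substituting, x = 3.8 − 0.45(9)² + 0.0331(5900) + 0.4(32.4) = 3.8 − 36.45 + 195.29 + 12.96 = 175.6.
∂x/∂P_o = +0.4, so E_xy = 0.4·(32.4/175.6) ≈ 0.07.
E_xy > 0: the goods are substitutes.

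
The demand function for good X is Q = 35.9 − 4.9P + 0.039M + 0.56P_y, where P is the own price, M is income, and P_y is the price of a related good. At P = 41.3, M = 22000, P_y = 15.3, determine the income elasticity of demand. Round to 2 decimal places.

1.23

First evaluate Q: 35.9 − 4.9(41.3) + 0.039(22000) + 0.56(15.3) = 35.9 − 202.37 + 858 + 8.568 = 700.098.
∂Q/∂M = +0.039, so E_I = 0.039·(22000/700.098) ≈ 1.23.
E_I > 1: normal good (luxury).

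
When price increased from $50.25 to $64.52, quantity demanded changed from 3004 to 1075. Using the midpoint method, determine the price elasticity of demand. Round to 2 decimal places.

%Δq = (1075 − 3004)/[(3004 + 1075)/2] = -1929/2039.5 ≈ -0.9458.
%Δp = (64.52 − 50.25)/[(50.25 + 64.52)/2] = 14.27/57.385 ≈ 0.2487.
Arc elasticity E = %Δq/%Δp ≈ -0.9458/0.2487 ≈ -3.80.
|E| > 1: demand is elastic over this range.

-3.80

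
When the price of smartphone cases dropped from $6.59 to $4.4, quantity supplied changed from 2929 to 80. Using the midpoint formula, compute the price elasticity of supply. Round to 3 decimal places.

4.751

%ΔQ = (80 − 2929)/[(2929 + 80)/2] = -2849/1504.5 ≈ -1.8937.
%Δp = (4.4 − 6.59)/[(6.59 + 4.4)/2] = -2.19/5.495 ≈ -0.3985.
Arc elasticity E = %ΔQ/%Δp ≈ -1.8937/-0.3985 ≈ 4.751.
|E| > 1: supply is elastic over this range.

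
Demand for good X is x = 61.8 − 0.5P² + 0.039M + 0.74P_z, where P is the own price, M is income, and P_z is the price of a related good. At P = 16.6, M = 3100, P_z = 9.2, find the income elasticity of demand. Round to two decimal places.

First evaluate x: 61.8 − 0.5(16.6)² + 0.039(3100) + 0.74(9.2) = 61.8 − 137.78 + 120.9 + 6.808 = 51.728.
∂x/∂M = +0.039, so E_I = 0.039·(3100/51.728) ≈ 2.34.
E_I > 1: normal good (luxury).

2.34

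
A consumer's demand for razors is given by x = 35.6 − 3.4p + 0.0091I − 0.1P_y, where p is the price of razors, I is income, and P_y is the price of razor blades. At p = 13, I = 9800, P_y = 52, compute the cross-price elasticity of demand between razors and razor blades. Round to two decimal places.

-0.07

x = 35.6 − 3.4(13) + 0.0091(9800) − 0.1(52) = 35.6 − 44.2 + 89.18 − 5.2 = 75.38.
∂x/∂P_y = −0.1, so E_xy = -0.1·(52/75.38) ≈ -0.07.
E_xy < 0: the goods are complements.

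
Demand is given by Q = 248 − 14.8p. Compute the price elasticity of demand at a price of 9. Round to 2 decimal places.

-1.16

At p = 9, Q = 114.8.
dQ/dp = −14.8.
Point elasticity E = (dQ/dp)·(p/Q) = -14.8 × 9/114.8 ≈ -1.16.
|E| > 1, so demand is elastic at this price.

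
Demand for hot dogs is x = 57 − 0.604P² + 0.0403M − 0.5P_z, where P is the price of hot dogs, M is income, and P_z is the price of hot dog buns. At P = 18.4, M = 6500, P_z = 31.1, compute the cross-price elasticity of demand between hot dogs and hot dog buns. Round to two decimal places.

x = 57 − 0.604(18.4)² + 0.0403(6500) − 0.5(31.1) = 57 − 204.4902 + 261.95 − 15.55 = 98.9098.
∂x/∂P_z = −0.5, so E_xy = -0.5·(31.1/98.9098) ≈ -0.16.
E_xy < 0: the goods are complements.

-0.16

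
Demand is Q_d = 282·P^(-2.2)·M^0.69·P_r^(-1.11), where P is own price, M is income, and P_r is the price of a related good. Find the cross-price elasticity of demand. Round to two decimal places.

-1.11

For a Cobb–Douglas (constant-elasticity) form Q_d = A·P_r^α·…, the elasticity with respect to P_r equals the exponent α at every point.
Here the exponent on P_r is -1.11, so the cross-price elasticity of demand is -1.11.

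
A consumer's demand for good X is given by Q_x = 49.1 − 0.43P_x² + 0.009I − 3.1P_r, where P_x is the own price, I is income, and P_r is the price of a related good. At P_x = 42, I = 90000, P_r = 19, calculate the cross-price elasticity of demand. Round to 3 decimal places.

Evaluating quantity at (P_x, I, P_r) gives Q_x = 49.1 − 0.43(42)² + 0.009(90000) − 3.1(19) = 49.1 − 758.52 + 810 − 58.9 = 41.68.
∂Q_x/∂P_r = −3.1, so E_xy = -3.1·(19/41.68) ≈ -1.413.
E_xy < 0: the goods are complements.

-1.413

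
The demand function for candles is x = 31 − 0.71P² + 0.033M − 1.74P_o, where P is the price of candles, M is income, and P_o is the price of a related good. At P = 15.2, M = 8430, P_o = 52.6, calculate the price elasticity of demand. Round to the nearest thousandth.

-6.118

First evaluate x: 31 − 0.71(15.2)² + 0.033(8430) − 1.74(52.6) = 31 − 164.0384 + 278.19 − 91.524 = 53.6276.
∂x/∂P = −2·0.71·P = -21.584, so E_p = -21.584·(15.2/53.6276) ≈ -6.118.
|E_p| > 1: demand is elastic.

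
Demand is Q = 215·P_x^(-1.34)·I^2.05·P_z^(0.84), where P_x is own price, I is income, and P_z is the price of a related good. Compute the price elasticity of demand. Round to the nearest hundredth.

-1.34

For a Cobb–Douglas (constant-elasticity) form Q = A·P_x^α·…, the elasticity with respect to P_x equals the exponent α at every point.
Here the exponent on P_x is -1.34, so the price elasticity of demand is -1.34.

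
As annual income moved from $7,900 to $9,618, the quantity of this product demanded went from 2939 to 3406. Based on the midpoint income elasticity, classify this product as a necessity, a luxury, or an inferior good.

necessity

%ΔQ = (3406 − 2939)/[(2939+3406)/2] = 467/3172.5 ≈ 0.1472.
%ΔY = (9,618 − 7,900)/[(7,900+9,618)/2] = 1718/8759 ≈ 0.1961.
E_I = %ΔQ/%ΔY ≈ 0.750.
E_I ∈ (0,1): normal good (necessity).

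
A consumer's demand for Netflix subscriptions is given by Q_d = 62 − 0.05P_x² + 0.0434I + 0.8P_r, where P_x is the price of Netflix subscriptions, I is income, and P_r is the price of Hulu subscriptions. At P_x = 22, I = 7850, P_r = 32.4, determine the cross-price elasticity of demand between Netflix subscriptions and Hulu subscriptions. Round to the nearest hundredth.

At the given point, Q_d = 62 − 0.05(22)² + 0.0434(7850) + 0.8(32.4) = 62 − 24.2 + 340.69 + 25.92 = 404.41.
∂Q_d/∂P_r = +0.8, so E_xy = 0.8·(32.4/404.41) ≈ 0.06.
E_xy > 0: the goods are substitutes.

0.06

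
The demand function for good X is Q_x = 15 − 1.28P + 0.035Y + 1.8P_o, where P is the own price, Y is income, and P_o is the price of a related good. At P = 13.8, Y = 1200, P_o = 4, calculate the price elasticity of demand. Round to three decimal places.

Evaluating quantity at (P, Y, P_o) gives Q_x = 15 − 1.28(13.8) + 0.035(1200) + 1.8(4) = 15 − 17.664 + 42 + 7.2 = 46.536.
∂Q_x/∂P = −1.28, so E_p = (−1.28)·(13.8/46.536) ≈ -0.380.
|E_p| < 1: demand is inelastic.

-0.380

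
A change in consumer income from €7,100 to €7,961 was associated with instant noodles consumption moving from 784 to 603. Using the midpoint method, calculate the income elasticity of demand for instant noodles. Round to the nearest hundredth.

%ΔQ = (603 − 784)/[(784+603)/2] = -181/693.5 ≈ -0.2610.
%ΔY = (7,961 − 7,100)/[(7,100+7,961)/2] = 861/7530.5 ≈ 0.1143.
E_I = %ΔQ/%ΔY ≈ -2.28.
E_I < 0: inferior good.

-2.28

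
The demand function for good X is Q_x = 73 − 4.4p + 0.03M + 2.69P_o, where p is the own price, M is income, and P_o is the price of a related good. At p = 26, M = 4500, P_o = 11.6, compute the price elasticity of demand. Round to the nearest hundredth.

Q_x = 73 − 4.4(26) + 0.03(4500) + 2.69(11.6) = 73 − 114.4 + 135 + 31.204 = 124.804.
∂Q_x/∂p = −4.4, so E_p = (−4.4)·(26/124.804) ≈ -0.92.
|E_p| < 1: demand is inelastic.

-0.92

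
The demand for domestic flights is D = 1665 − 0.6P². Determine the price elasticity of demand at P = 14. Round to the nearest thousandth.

-0.152

At P = 14, D = 1547.4.
dD/dP = −2·0.6·P = −16.8.
Point elasticity E = (dD/dP)·(P/D) = -16.8 × 14/1547.4 ≈ -0.152.
|E| < 1, so demand is inelastic at this price.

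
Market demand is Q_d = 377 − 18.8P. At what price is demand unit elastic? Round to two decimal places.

For linear demand Q_d = a − bP, E = −bP/(a − bP). |E| = 1 ⇒ bP = a − bP ⇒ P = a/(2b).
P = 377/(2·18.8) ≈ 10.03.

10.03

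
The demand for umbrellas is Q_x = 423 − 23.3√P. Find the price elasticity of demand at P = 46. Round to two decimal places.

-0.30

At P = 46, Q_x = 264.9717.
dQ_x/dP = −23.3/(2√P) = −23.3/(2·6.7823).
Point elasticity E = (dQ_x/dP)·(P/Q_x) = -1.7177 × 46/264.9717 ≈ -0.30.
|E| < 1, so demand is inelastic at this price.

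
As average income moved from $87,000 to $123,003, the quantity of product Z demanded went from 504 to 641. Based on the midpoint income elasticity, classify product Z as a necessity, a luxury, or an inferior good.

necessity

%ΔQ = (641 − 504)/[(504+641)/2] = 137/572.5 ≈ 0.2393.
%ΔY = (123,003 − 87,000)/[(87,000+123,003)/2] = 36003/105001.5 ≈ 0.3429.
E_I = %ΔQ/%ΔY ≈ 0.698.
E_I ∈ (0,1): normal good (necessity).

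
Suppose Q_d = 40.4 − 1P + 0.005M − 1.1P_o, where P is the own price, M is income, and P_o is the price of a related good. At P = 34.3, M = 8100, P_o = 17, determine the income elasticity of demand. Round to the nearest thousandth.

First evaluate Q_d: 40.4 − 1(34.3) + 0.005(8100) − 1.1(17) = 40.4 − 34.3 + 40.5 − 18.7 = 27.9.
∂Q_d/∂M = +0.005, so E_I = 0.005·(8100/27.9) ≈ 1.452.
E_I > 1: normal good (luxury).

1.452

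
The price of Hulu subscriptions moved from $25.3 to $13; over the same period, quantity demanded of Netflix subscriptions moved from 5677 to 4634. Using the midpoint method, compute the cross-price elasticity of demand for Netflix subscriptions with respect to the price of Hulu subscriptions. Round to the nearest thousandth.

0.315

%ΔQ_x = (4634 − 5677)/[(5677+4634)/2] = -1043/5155.5 ≈ -0.2023.
%ΔP_y = (13 − 25.3)/[(25.3+13)/2] ≈ -0.6423.
E_xy = -0.2023/-0.6423 ≈ 0.315.
E_xy > 0, so Netflix subscriptions and Hulu subscriptions are substitutes.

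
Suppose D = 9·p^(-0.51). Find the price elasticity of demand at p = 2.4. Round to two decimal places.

-0.51

For a Cobb–Douglas (constant-elasticity) form D = A·p^α·…, the elasticity with respect to p equals the exponent α at every point.
Here the exponent on p is -0.51, so the price elasticity of demand is -0.51.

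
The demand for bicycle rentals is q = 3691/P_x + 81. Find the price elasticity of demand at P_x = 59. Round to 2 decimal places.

-0.44

At P_x = 59, q = 143.5593.
dq/dP_x = −3691/P_x² = −1.0603.
Point elasticity E = (dq/dP_x)·(P_x/q) = -1.0603 × 59/143.5593 ≈ -0.44.
|E| < 1, so demand is inelastic at this price.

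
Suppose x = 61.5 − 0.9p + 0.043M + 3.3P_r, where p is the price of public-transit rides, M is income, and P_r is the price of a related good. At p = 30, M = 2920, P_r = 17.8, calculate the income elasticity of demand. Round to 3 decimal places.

x = 61.5 − 0.9(30) + 0.043(2920) + 3.3(17.8) = 61.5 − 27 + 125.56 + 58.74 = 218.8.
∂x/∂M = +0.043, so E_I = 0.043·(2920/218.8) ≈ 0.574.
E_I ∈ (0,1): normal good (necessity).

0.574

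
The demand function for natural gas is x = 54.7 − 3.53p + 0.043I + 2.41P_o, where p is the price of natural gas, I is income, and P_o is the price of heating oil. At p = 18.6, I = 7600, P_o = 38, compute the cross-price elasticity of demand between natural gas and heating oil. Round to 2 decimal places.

x = 54.7 − 3.53(18.6) + 0.043(7600) + 2.41(38) = 54.7 − 65.658 + 326.8 + 91.58 = 407.422.
∂x/∂P_o = +2.41, so E_xy = 2.41·(38/407.422) ≈ 0.22.
E_xy > 0: the goods are substitutes.

0.22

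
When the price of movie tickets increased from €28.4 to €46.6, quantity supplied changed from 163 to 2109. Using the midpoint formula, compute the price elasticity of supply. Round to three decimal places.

3.530

%ΔQ = (2109 − 163)/[(163 + 2109)/2] = 1946/1136 ≈ 1.7130.
%ΔP = (46.6 − 28.4)/[(28.4 + 46.6)/2] = 18.2/37.5 ≈ 0.4853.
Arc elasticity E = %ΔQ/%ΔP ≈ 1.7130/0.4853 ≈ 3.530.
|E| > 1: supply is elastic over this range.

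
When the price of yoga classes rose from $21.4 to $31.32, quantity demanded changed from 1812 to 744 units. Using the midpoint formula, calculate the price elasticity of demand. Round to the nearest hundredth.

%Δq = (744 − 1812)/[(1812 + 744)/2] = -1068/1278 ≈ -0.8357.
%Δp = (31.32 − 21.4)/[(21.4 + 31.32)/2] = 9.92/26.36 ≈ 0.3763.
Arc elasticity E = %Δq/%Δp ≈ -0.8357/0.3763 ≈ -2.22.
|E| > 1: demand is elastic over this range.

-2.22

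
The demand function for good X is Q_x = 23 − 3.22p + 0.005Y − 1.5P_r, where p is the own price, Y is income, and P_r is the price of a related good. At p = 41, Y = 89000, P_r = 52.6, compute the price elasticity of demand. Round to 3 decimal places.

Substituting, Q_x = 23 − 3.22(41) + 0.005(89000) − 1.5(52.6) = 23 − 132.02 + 445 − 78.9 = 257.08.
∂Q_x/∂p = −3.22, so E_p = (−3.22)·(41/257.08) ≈ -0.514.
|E_p| < 1: demand is inelastic.

-0.514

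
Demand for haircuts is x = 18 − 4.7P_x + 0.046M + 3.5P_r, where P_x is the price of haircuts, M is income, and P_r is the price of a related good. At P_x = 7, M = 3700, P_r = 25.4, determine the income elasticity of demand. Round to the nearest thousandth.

x = 18 − 4.7(7) + 0.046(3700) + 3.5(25.4) = 18 − 32.9 + 170.2 + 88.9 = 244.2.
∂x/∂M = +0.046, so E_I = 0.046·(3700/244.2) ≈ 0.697.
E_I ∈ (0,1): normal good (necessity).

0.697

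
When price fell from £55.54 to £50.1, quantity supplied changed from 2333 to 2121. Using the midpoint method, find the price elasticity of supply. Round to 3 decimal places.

0.924

%Δq = (2121 − 2333)/[(2333 + 2121)/2] = -212/2227 ≈ -0.0952.
%Δp = (50.1 − 55.54)/[(55.54 + 50.1)/2] = -5.44/52.82 ≈ -0.1030.
Arc elasticity E = %Δq/%Δp ≈ -0.0952/-0.1030 ≈ 0.924.
|E| < 1: supply is inelastic over this range.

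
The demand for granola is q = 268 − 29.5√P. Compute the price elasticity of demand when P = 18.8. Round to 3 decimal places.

At P = 18.8, q = 140.091.
dq/dP = −29.5/(2√P) = −29.5/(2·4.3359).
Point elasticity E = (dq/dP)·(P/q) = -3.4018 × 18.8/140.091 ≈ -0.457.
|E| < 1, so demand is inelastic at this price.

-0.457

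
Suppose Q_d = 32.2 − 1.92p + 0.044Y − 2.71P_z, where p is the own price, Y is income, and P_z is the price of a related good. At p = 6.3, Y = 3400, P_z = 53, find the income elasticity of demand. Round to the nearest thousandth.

Q_d = 32.2 − 1.92(6.3) + 0.044(3400) − 2.71(53) = 32.2 − 12.096 + 149.6 − 143.63 = 26.074.
∂Q_d/∂Y = +0.044, so E_I = 0.044·(3400/26.074) ≈ 5.738.
E_I > 1: normal good (luxury).

5.738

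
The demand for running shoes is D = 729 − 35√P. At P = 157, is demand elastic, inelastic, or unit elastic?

At P = 157, D = 290.4513.
dD/dP = −35/(2√P) = −35/(2·12.53).
Point elasticity E = (dD/dP)·(P/D) = -1.3967 × 157/290.4513 ≈ -0.755.
|E| ≈ 0.755 < 1, so demand is inelastic.

inelastic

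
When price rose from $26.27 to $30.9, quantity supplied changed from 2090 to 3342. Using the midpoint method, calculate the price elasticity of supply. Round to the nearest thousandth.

%ΔQ = (3342 − 2090)/[(2090 + 3342)/2] = 1252/2716 ≈ 0.4610.
%Δp = (30.9 − 26.27)/[(26.27 + 30.9)/2] = 4.63/28.585 ≈ 0.1620.
Arc elasticity E = %ΔQ/%Δp ≈ 0.4610/0.1620 ≈ 2.846.
|E| > 1: supply is elastic over this range.

2.846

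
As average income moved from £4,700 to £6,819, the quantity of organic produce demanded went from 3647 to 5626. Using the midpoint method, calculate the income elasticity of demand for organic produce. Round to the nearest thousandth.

%ΔQ = (5626 − 3647)/[(3647+5626)/2] = 1979/4636.5 ≈ 0.4268.
%ΔY = (6,819 − 4,700)/[(4,700+6,819)/2] = 2119/5759.5 ≈ 0.3679.
E_I = %ΔQ/%ΔY ≈ 1.160.
E_I > 1: normal good (luxury).

1.160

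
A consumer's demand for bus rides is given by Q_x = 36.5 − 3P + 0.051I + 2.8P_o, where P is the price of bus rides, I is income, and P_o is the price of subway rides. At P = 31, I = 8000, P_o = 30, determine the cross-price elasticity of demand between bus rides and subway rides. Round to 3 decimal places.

Substituting, Q_x = 36.5 − 3(31) + 0.051(8000) + 2.8(30) = 36.5 − 93 + 408 + 84 = 435.5.
∂Q_x/∂P_o = +2.8, so E_xy = 2.8·(30/435.5) ≈ 0.193.
E_xy > 0: the goods are substitutes.

0.193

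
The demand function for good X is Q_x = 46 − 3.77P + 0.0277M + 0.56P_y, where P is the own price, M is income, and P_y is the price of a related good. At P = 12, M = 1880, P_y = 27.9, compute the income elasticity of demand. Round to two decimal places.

0.76

Evaluating quantity at (P, M, P_y) gives Q_x = 46 − 3.77(12) + 0.0277(1880) + 0.56(27.9) = 46 − 45.24 + 52.076 + 15.624 = 68.46.
∂Q_x/∂M = +0.0277, so E_I = 0.0277·(1880/68.46) ≈ 0.76.
E_I ∈ (0,1): normal good (necessity).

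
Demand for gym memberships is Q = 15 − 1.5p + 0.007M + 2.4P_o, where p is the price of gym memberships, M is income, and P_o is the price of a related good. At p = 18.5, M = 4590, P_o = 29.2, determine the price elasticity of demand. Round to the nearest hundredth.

Q = 15 − 1.5(18.5) + 0.007(4590) + 2.4(29.2) = 15 − 27.75 + 32.13 + 70.08 = 89.46.
∂Q/∂p = −1.5, so E_p = (−1.5)·(18.5/89.46) ≈ -0.31.
|E_p| < 1: demand is inelastic.

-0.31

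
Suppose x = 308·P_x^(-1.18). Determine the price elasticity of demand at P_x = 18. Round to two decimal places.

-1.18

For a Cobb–Douglas (constant-elasticity) form x = A·P_x^α·…, the elasticity with respect to P_x equals the exponent α at every point.
Here the exponent on P_x is -1.18, so the price elasticity of demand is -1.18.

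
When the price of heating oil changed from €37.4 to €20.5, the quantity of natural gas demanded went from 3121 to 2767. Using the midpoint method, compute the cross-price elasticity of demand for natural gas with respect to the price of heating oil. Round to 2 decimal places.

%ΔQ_x = (2767 − 3121)/[(3121+2767)/2] = -354/2944 ≈ -0.1202.
%ΔP_y = (20.5 − 37.4)/[(37.4+20.5)/2] ≈ -0.5838.
E_xy = -0.1202/-0.5838 ≈ 0.21.
E_xy > 0, so natural gas and heating oil are substitutes.

0.21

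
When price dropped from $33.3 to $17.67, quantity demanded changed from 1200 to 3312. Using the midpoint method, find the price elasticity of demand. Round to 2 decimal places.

%ΔQ = (3312 − 1200)/[(1200 + 3312)/2] = 2112/2256 ≈ 0.9362.
%ΔP = (17.67 − 33.3)/[(33.3 + 17.67)/2] = -15.63/25.485 ≈ -0.6133.
Arc elasticity E = %ΔQ/%ΔP ≈ 0.9362/-0.6133 ≈ -1.53.
|E| > 1: demand is elastic over this range.

-1.53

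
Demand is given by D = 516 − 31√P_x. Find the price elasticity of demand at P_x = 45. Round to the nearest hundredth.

-0.34

At P_x = 45, D = 308.0457.
dD/dP_x = −31/(2√P_x) = −31/(2·6.7082).
Point elasticity E = (dD/dP_x)·(P_x/D) = -2.3106 × 45/308.0457 ≈ -0.34.
|E| < 1, so demand is inelastic at this price.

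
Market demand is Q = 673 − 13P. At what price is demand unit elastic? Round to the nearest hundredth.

25.88

For linear demand Q = a − bP, E = −bP/(a − bP). |E| = 1 ⇒ bP = a − bP ⇒ P = a/(2b).
P = 673/(2·13) ≈ 25.88.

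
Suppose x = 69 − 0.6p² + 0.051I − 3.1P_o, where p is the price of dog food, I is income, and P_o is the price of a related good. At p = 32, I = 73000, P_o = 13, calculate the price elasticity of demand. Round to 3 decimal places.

At the given point, x = 69 − 0.6(32)² + 0.051(73000) − 3.1(13) = 69 − 614.4 + 3723 − 40.3 = 3137.3.
∂x/∂p = −2·0.6·p = -38.4, so E_p = -38.4·(32/3137.3) ≈ -0.392.
|E_p| < 1: demand is inelastic.

-0.392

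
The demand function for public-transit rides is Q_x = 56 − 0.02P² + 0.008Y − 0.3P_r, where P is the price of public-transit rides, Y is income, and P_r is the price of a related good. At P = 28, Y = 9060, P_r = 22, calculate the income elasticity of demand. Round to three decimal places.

0.682

First evaluate Q_x: 56 − 0.02(28)² + 0.008(9060) − 0.3(22) = 56 − 15.68 + 72.48 − 6.6 = 106.2.
∂Q_x/∂Y = +0.008, so E_I = 0.008·(9060/106.2) ≈ 0.682.
E_I ∈ (0,1): normal good (necessity).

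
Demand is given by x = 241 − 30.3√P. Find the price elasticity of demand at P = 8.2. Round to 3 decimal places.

-0.281

At P = 8.2, x = 154.234.
dx/dP = −30.3/(2√P) = −30.3/(2·2.8636).
Point elasticity E = (dx/dP)·(P/x) = -5.2906 × 8.2/154.234 ≈ -0.281.
|E| < 1, so demand is inelastic at this price.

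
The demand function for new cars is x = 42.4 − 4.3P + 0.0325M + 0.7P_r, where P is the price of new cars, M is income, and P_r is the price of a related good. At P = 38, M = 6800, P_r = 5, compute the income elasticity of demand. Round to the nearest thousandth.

2.135

x = 42.4 − 4.3(38) + 0.0325(6800) + 0.7(5) = 42.4 − 163.4 + 221 + 3.5 = 103.5.
∂x/∂M = +0.0325, so E_I = 0.0325·(6800/103.5) ≈ 2.135.
E_I > 1: normal good (luxury).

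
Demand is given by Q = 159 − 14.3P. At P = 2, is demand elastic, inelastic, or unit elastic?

At P = 2, Q = 130.4.
dQ/dP = −14.3.
Point elasticity E = (dQ/dP)·(P/Q) = -14.3 × 2/130.4 ≈ -0.219.
|E| ≈ 0.219 < 1, so demand is inelastic.

inelastic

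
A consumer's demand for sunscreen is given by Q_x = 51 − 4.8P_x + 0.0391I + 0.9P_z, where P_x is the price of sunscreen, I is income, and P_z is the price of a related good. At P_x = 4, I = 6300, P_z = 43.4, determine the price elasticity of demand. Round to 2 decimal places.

-0.06

Substituting, Q_x = 51 − 4.8(4) + 0.0391(6300) + 0.9(43.4) = 51 − 19.2 + 246.33 + 39.06 = 317.19.
∂Q_x/∂P_x = −4.8, so E_p = (−4.8)·(4/317.19) ≈ -0.06.
|E_p| < 1: demand is inelastic.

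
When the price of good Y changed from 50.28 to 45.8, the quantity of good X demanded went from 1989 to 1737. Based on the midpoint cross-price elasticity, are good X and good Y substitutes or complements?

%ΔQ_x = (1737 − 1989)/[(1989+1737)/2] = -252/1863 ≈ -0.1353.
%ΔP_y = (45.8 − 50.28)/[(50.28+45.8)/2] ≈ -0.0933.
E_xy = -0.1353/-0.0933 ≈ 1.450.
E_xy > 0, so the goods are substitutes.

substitutes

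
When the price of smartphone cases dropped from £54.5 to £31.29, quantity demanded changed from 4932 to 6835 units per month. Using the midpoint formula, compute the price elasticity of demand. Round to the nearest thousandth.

-0.598

%Δq = (6835 − 4932)/[(4932 + 6835)/2] = 1903/5883.5 ≈ 0.3234.
%Δp = (31.29 − 54.5)/[(54.5 + 31.29)/2] = -23.21/42.895 ≈ -0.5411.
Arc elasticity E = %Δq/%Δp ≈ 0.3234/-0.5411 ≈ -0.598.
|E| < 1: demand is inelastic over this range.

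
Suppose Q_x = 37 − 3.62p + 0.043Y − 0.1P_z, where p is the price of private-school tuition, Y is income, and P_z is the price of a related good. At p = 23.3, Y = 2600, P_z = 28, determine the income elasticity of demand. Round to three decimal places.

First evaluate Q_x: 37 − 3.62(23.3) + 0.043(2600) − 0.1(28) = 37 − 84.346 + 111.8 − 2.8 = 61.654.
∂Q_x/∂Y = +0.043, so E_I = 0.043·(2600/61.654) ≈ 1.813.
E_I > 1: normal good (luxury).

1.813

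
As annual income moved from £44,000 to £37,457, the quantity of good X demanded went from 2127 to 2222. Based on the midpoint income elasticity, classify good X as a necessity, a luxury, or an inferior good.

inferior

%ΔQ = (2222 − 2127)/[(2127+2222)/2] = 95/2174.5 ≈ 0.0437.
%ΔI = (37,457 − 44,000)/[(44,000+37,457)/2] = -6543/40728.5 ≈ -0.1606.
E_I = %ΔQ/%ΔI ≈ -0.272.
E_I < 0: inferior good.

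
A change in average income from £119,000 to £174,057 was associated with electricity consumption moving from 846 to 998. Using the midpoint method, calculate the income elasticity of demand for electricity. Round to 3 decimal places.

%ΔQ = (998 − 846)/[(846+998)/2] = 152/922 ≈ 0.1649.
%ΔI = (174,057 − 119,000)/[(119,000+174,057)/2] = 55057/146528.5 ≈ 0.3757.
E_I = %ΔQ/%ΔI ≈ 0.439.
E_I ∈ (0,1): normal good (necessity).

0.439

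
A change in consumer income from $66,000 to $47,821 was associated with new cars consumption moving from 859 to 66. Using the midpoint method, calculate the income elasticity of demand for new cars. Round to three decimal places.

5.368

%ΔQ = (66 − 859)/[(859+66)/2] = -793/462.5 ≈ -1.7146.
%ΔI = (47,821 − 66,000)/[(66,000+47,821)/2] = -18179/56910.5 ≈ -0.3194.
E_I = %ΔQ/%ΔI ≈ 5.368.
E_I > 1: normal good (luxury).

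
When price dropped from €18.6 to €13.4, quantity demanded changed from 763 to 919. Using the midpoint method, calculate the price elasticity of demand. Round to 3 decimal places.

-0.571

%ΔQ = (919 − 763)/[(763 + 919)/2] = 156/841 ≈ 0.1855.
%Δp = (13.4 − 18.6)/[(18.6 + 13.4)/2] = -5.2/16 ≈ -0.3250.
Arc elasticity E = %ΔQ/%Δp ≈ 0.1855/-0.3250 ≈ -0.571.
|E| < 1: demand is inelastic over this range.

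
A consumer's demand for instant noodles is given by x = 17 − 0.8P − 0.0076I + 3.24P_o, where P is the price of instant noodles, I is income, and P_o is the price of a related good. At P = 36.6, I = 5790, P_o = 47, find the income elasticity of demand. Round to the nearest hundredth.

Substituting, x = 17 − 0.8(36.6) − 0.0076(5790) + 3.24(47) = 17 − 29.28 − 44.004 + 152.28 = 95.996.
∂x/∂I = −0.0076, so E_I = -0.0076·(5790/95.996) ≈ -0.46.
E_I < 0: inferior good.

-0.46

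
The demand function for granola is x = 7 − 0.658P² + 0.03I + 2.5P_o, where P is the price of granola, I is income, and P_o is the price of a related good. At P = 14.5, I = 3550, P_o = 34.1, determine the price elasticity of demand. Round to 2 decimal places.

At the given point, x = 7 − 0.658(14.5)² + 0.03(3550) + 2.5(34.1) = 7 − 138.3445 + 106.5 + 85.25 = 60.4055.
∂x/∂P = −2·0.658·P = -19.082, so E_p = -19.082·(14.5/60.4055) ≈ -4.58.
|E_p| > 1: demand is elastic.

-4.58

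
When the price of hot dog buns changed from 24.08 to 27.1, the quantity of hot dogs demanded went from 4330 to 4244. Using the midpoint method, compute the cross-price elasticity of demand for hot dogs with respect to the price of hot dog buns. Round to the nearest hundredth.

-0.17

%ΔQ_x = (4244 − 4330)/[(4330+4244)/2] = -86/4287 ≈ -0.0201.
%ΔP_y = (27.1 − 24.08)/[(24.08+27.1)/2] ≈ 0.1180.
E_xy = -0.0201/0.1180 ≈ -0.17.
E_xy < 0, so hot dogs and hot dog buns are complements.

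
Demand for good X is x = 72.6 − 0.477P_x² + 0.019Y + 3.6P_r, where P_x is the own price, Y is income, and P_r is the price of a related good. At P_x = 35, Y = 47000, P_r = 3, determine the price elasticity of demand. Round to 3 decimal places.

-2.981

At the given point, x = 72.6 − 0.477(35)² + 0.019(47000) + 3.6(3) = 72.6 − 584.325 + 893 + 10.8 = 392.075.
∂x/∂P_x = −2·0.477·P_x = -33.39, so E_p = -33.39·(35/392.075) ≈ -2.981.
|E_p| > 1: demand is elastic.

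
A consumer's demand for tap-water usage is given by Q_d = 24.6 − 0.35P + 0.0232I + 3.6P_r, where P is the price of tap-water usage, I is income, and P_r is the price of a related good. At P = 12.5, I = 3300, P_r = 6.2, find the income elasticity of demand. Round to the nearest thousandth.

Q_d = 24.6 − 0.35(12.5) + 0.0232(3300) + 3.6(6.2) = 24.6 − 4.375 + 76.56 + 22.32 = 119.105.
∂Q_d/∂I = +0.0232, so E_I = 0.0232·(3300/119.105) ≈ 0.643.
E_I ∈ (0,1): normal good (necessity).

0.643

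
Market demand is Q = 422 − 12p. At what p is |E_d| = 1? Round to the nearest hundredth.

For linear demand Q = a − bp, E = −bp/(a − bp). |E| = 1 ⇒ bp = a − bp ⇒ p = a/(2b).
p = 422/(2·12) ≈ 17.58.

17.58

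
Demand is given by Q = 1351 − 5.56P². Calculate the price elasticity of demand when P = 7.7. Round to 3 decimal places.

At P = 7.7, Q = 1021.3476.
dQ/dP = −2·5.56·P = −85.624.
Point elasticity E = (dQ/dP)·(P/Q) = -85.624 × 7.7/1021.3476 ≈ -0.646.
|E| < 1, so demand is inelastic at this price.

-0.646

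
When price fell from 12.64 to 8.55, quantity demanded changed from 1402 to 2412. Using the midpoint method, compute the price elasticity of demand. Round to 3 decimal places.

%Δq = (2412 − 1402)/[(1402 + 2412)/2] = 1010/1907 ≈ 0.5296.
%Δp = (8.55 − 12.64)/[(12.64 + 8.55)/2] = -4.09/10.595 ≈ -0.3860.
Arc elasticity E = %Δq/%Δp ≈ 0.5296/-0.3860 ≈ -1.372.
|E| > 1: demand is elastic over this range.

-1.372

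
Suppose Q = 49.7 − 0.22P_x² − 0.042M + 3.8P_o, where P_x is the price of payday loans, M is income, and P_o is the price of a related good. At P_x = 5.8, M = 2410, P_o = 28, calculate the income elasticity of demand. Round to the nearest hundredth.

First evaluate Q: 49.7 − 0.22(5.8)² − 0.042(2410) + 3.8(28) = 49.7 − 7.4008 − 101.22 + 106.4 = 47.4792.
∂Q/∂M = −0.042, so E_I = -0.042·(2410/47.4792) ≈ -2.13.
E_I < 0: inferior good.

-2.13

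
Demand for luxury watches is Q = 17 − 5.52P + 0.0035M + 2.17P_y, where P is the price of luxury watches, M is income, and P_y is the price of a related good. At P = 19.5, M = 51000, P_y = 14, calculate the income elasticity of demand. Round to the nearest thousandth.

1.510

Substituting, Q = 17 − 5.52(19.5) + 0.0035(51000) + 2.17(14) = 17 − 107.64 + 178.5 + 30.38 = 118.24.
∂Q/∂M = +0.0035, so E_I = 0.0035·(51000/118.24) ≈ 1.510.
E_I > 1: normal good (luxury).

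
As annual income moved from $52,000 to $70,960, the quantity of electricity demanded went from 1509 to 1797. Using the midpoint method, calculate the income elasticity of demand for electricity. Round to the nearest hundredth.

%ΔQ = (1797 − 1509)/[(1509+1797)/2] = 288/1653 ≈ 0.1742.
%ΔI = (70,960 − 52,000)/[(52,000+70,960)/2] = 18960/61480 ≈ 0.3084.
E_I = %ΔQ/%ΔI ≈ 0.56.
E_I ∈ (0,1): normal good (necessity).

0.56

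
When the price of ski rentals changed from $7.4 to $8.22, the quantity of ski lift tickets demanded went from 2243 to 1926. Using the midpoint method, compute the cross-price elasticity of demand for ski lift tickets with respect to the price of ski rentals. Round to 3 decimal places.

%ΔQ_x = (1926 − 2243)/[(2243+1926)/2] = -317/2084.5 ≈ -0.1521.
%ΔP_y = (8.22 − 7.4)/[(7.4+8.22)/2] ≈ 0.1050.
E_xy = -0.1521/0.1050 ≈ -1.448.
E_xy < 0, so ski lift tickets and ski rentals are complements.

-1.448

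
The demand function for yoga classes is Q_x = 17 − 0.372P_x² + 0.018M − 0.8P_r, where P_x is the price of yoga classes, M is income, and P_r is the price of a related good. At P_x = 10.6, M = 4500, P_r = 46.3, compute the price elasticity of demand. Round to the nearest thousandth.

-4.363

Substituting, Q_x = 17 − 0.372(10.6)² + 0.018(4500) − 0.8(46.3) = 17 − 41.7979 + 81 − 37.04 = 19.1621.
∂Q_x/∂P_x = −2·0.372·P_x = -7.8864, so E_p = -7.8864·(10.6/19.1621) ≈ -4.363.
|E_p| > 1: demand is elastic.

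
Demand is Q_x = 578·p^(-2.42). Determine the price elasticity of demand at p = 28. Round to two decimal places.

-2.42

For a Cobb–Douglas (constant-elasticity) form Q_x = A·p^α·…, the elasticity with respect to p equals the exponent α at every point.
Here the exponent on p is -2.42, so the price elasticity of demand is -2.42.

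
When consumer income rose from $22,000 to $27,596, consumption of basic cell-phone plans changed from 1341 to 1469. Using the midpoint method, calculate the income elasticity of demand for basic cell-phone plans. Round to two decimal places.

%ΔQ = (1469 − 1341)/[(1341+1469)/2] = 128/1405 ≈ 0.0911.
%ΔI = (27,596 − 22,000)/[(22,000+27,596)/2] = 5596/24798 ≈ 0.2257.
E_I = %ΔQ/%ΔI ≈ 0.40.
E_I ∈ (0,1): normal good (necessity).

0.40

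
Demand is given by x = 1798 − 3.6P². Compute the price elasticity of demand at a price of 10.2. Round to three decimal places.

-0.526

At P = 10.2, x = 1423.456.
dx/dP = −2·3.6·P = −73.44.
Point elasticity E = (dx/dP)·(P/x) = -73.44 × 10.2/1423.456 ≈ -0.526.
|E| < 1, so demand is inelastic at this price.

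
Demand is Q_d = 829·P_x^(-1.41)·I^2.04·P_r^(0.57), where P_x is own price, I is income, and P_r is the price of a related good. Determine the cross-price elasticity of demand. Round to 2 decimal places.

0.57

For a Cobb–Douglas (constant-elasticity) form Q_d = A·P_r^α·…, the elasticity with respect to P_r equals the exponent α at every point.
Here the exponent on P_r is 0.57, so the cross-price elasticity of demand is 0.57.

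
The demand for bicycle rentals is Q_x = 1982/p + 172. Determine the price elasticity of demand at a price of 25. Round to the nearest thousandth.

At p = 25, Q_x = 251.28.
dQ_x/dp = −1982/p² = −3.1712.
Point elasticity E = (dQ_x/dp)·(p/Q_x) = -3.1712 × 25/251.28 ≈ -0.316.
|E| < 1, so demand is inelastic at this price.

-0.316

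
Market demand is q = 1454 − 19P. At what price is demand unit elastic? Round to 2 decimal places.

38.26

For linear demand q = a − bP, E = −bP/(a − bP). |E| = 1 ⇒ bP = a − bP ⇒ P = a/(2b).
P = 1454/(2·19) ≈ 38.26.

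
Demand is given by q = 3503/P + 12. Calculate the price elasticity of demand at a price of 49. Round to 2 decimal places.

-0.86

At P = 49, q = 83.4898.
dq/dP = −3503/P² = −1.459.
Point elasticity E = (dq/dP)·(P/q) = -1.459 × 49/83.4898 ≈ -0.86.
|E| < 1, so demand is inelastic at this price.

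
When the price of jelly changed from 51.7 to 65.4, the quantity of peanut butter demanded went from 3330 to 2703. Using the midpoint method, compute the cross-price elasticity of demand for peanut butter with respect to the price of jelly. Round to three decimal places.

-0.888

%ΔQ_x = (2703 − 3330)/[(3330+2703)/2] = -627/3016.5 ≈ -0.2079.
%ΔP_y = (65.4 − 51.7)/[(51.7+65.4)/2] ≈ 0.2340.
E_xy = -0.2079/0.2340 ≈ -0.888.
E_xy < 0, so peanut butter and jelly are complements.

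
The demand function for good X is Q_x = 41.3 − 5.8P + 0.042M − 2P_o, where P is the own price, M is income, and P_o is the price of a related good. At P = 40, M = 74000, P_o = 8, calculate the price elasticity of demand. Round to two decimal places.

-0.08

At the given point, Q_x = 41.3 − 5.8(40) + 0.042(74000) − 2(8) = 41.3 − 232 + 3108 − 16 = 2901.3.
∂Q_x/∂P = −5.8, so E_p = (−5.8)·(40/2901.3) ≈ -0.08.
|E_p| < 1: demand is inelastic.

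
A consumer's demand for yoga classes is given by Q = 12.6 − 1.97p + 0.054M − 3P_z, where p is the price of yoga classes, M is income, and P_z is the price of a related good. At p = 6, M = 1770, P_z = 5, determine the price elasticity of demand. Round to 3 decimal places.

-0.145

Evaluating quantity at (p, M, P_z) gives Q = 12.6 − 1.97(6) + 0.054(1770) − 3(5) = 12.6 − 11.82 + 95.58 − 15 = 81.36.
∂Q/∂p = −1.97, so E_p = (−1.97)·(6/81.36) ≈ -0.145.
|E_p| < 1: demand is inelastic.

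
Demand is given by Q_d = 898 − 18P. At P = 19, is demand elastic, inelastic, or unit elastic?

At P = 19, Q_d = 556.
dQ_d/dP = −18.
Point elasticity E = (dQ_d/dP)·(P/Q_d) = -18 × 19/556 ≈ -0.615.
|E| ≈ 0.615 < 1, so demand is inelastic.

inelastic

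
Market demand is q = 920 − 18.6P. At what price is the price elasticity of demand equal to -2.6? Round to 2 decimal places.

Set −bP/(a − bP) = −2.6 ⇒ bP = 2.6(a − bP) ⇒ bP(1+2.6) = 2.6·a.
P = 2.6·920/(18.6·3.6) ≈ 35.72.

35.72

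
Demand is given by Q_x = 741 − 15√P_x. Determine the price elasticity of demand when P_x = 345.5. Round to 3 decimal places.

-0.302

At P_x = 345.5, Q_x = 462.1855.
dQ_x/dP_x = −15/(2√P_x) = −15/(2·18.5876).
Point elasticity E = (dQ_x/dP_x)·(P_x/Q_x) = -0.4035 × 345.5/462.1855 ≈ -0.302.
|E| < 1, so demand is inelastic at this price.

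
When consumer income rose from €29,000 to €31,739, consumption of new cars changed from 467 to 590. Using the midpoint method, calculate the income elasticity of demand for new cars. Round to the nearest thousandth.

2.581

%ΔQ = (590 − 467)/[(467+590)/2] = 123/528.5 ≈ 0.2327.
%ΔI = (31,739 − 29,000)/[(29,000+31,739)/2] = 2739/30369.5 ≈ 0.0902.
E_I = %ΔQ/%ΔI ≈ 2.581.
E_I > 1: normal good (luxury).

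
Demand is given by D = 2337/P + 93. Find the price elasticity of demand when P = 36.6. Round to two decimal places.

-0.41

At P = 36.6, D = 156.8525.
dD/dP = −2337/P² = −1.7446.
Point elasticity E = (dD/dP)·(P/D) = -1.7446 × 36.6/156.8525 ≈ -0.41.
|E| < 1, so demand is inelastic at this price.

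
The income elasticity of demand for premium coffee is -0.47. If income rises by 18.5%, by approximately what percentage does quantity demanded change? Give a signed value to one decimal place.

-8.7

%ΔQ ≈ E × %ΔI = (-0.47) × (18.5%) ≈ -8.7%.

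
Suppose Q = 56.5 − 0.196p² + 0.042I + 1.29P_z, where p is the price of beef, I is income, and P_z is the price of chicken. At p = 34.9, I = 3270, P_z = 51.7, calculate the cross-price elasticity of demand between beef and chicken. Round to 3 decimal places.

3.059

At the given point, Q = 56.5 − 0.196(34.9)² + 0.042(3270) + 1.29(51.7) = 56.5 − 238.73 + 137.34 + 66.693 = 21.803.
∂Q/∂P_z = +1.29, so E_xy = 1.29·(51.7/21.803) ≈ 3.059.
E_xy > 0: the goods are substitutes.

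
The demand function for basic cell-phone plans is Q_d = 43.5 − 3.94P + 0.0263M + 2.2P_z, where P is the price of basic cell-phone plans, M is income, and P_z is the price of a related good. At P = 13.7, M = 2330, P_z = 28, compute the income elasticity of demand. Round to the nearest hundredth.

Evaluating quantity at (P, M, P_z) gives Q_d = 43.5 − 3.94(13.7) + 0.0263(2330) + 2.2(28) = 43.5 − 53.978 + 61.279 + 61.6 = 112.401.
∂Q_d/∂M = +0.0263, so E_I = 0.0263·(2330/112.401) ≈ 0.55.
E_I ∈ (0,1): normal good (necessity).

0.55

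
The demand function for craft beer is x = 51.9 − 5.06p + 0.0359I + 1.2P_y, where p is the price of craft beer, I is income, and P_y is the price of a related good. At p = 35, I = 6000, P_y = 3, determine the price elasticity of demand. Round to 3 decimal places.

At the given point, x = 51.9 − 5.06(35) + 0.0359(6000) + 1.2(3) = 51.9 − 177.1 + 215.4 + 3.6 = 93.8.
∂x/∂p = −5.06, so E_p = (−5.06)·(35/93.8) ≈ -1.888.
|E_p| > 1: demand is elastic.

-1.888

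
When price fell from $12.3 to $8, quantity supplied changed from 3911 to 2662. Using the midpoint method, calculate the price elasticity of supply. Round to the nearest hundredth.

0.90

%ΔQ = (2662 − 3911)/[(3911 + 2662)/2] = -1249/3286.5 ≈ -0.3800.
%ΔP = (8 − 12.3)/[(12.3 + 8)/2] = -4.3/10.15 ≈ -0.4236.
Arc elasticity E = %ΔQ/%ΔP ≈ -0.3800/-0.4236 ≈ 0.90.
|E| < 1: supply is inelastic over this range.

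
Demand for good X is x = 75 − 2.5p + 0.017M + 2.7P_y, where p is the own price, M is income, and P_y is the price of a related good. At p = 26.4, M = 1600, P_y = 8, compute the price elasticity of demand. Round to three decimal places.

-1.142

At the given point, x = 75 − 2.5(26.4) + 0.017(1600) + 2.7(8) = 75 − 66 + 27.2 + 21.6 = 57.8.
∂x/∂p = −2.5, so E_p = (−2.5)·(26.4/57.8) ≈ -1.142.
|E_p| > 1: demand is elastic.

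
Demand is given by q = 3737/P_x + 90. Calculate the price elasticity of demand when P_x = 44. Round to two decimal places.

At P_x = 44, q = 174.9318.
dq/dP_x = −3737/P_x² = −1.9303.
Point elasticity E = (dq/dP_x)·(P_x/q) = -1.9303 × 44/174.9318 ≈ -0.49.
|E| < 1, so demand is inelastic at this price.

-0.49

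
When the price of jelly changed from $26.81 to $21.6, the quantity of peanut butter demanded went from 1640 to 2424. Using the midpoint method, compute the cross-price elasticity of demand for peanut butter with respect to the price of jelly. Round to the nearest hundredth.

-1.79

%ΔQ_x = (2424 − 1640)/[(1640+2424)/2] = 784/2032 ≈ 0.3858.
%ΔP_y = (21.6 − 26.81)/[(26.81+21.6)/2] ≈ -0.2152.
E_xy = 0.3858/-0.2152 ≈ -1.79.
E_xy < 0, so peanut butter and jelly are complements.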